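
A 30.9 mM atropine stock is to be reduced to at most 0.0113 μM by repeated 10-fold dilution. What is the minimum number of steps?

Need 10ⁿ ≥ 2.73 × 10⁶, so n ≥ log(2.73 × 10⁶)/log(10) = 6.44.
Minimum whole steps: n = 7.

7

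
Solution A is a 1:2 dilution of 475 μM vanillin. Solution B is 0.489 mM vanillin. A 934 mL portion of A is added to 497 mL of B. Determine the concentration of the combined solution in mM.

C_A = 475 μM / 2 = 238 μM.
C_B = 0.489 mM = 489 μM.
C_mix = (C_A·V_A + C_B·V_B)/(V_A + V_B) = (238×934 + 489×497) / 1431 = 325 μM = 0.325 mM.

0.325 mM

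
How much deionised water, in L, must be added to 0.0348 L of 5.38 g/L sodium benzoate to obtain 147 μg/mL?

147 μg/mL = 0.147 g/L.
V₂ = C₁V₁/C₂ = 5.38 × 0.0348 / 0.147 = 1.27 L.
Diluent to add = V₂ − V₁ = 1.27 − 0.0348 = 1.24 L.

1.24 L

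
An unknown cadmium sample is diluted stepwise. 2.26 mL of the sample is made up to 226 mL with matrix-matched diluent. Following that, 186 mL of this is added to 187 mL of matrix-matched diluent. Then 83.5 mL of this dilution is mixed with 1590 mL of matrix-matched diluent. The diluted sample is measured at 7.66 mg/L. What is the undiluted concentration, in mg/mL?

30.8 mg/mL

Overall dilution factor = 100 × 2.005 × 20.04 = 4019.
Original = 7.66 mg/L × 4019 = 3.08 × 10⁴ mg/L = 30.8 mg/mL.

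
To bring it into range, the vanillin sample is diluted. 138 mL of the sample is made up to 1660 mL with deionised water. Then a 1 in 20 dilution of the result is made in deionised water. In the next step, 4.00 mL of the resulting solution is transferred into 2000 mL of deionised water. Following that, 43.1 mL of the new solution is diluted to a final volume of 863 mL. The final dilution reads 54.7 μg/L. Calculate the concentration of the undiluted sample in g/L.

132 g/L

Overall dilution factor = 12.03 × 20 × 501 × 20.02 = 2.41 × 10⁶.
Original = 54.7 μg/L × 2.41 × 10⁶ = 1.32 × 10⁸ μg/L = 132 g/L.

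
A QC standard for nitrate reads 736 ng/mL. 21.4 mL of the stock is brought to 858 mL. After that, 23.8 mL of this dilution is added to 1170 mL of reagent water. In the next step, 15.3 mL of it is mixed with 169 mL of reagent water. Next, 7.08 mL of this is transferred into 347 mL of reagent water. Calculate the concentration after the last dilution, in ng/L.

Overall dilution factor = 40.09 × 50.16 × 12.05 × 50.01 = 1.21 × 10⁶.
736 ng/mL / 1.21 × 10⁶ = 6.08 × 10⁻⁴ ng/mL = 0.608 ng/L.

0.608 ng/L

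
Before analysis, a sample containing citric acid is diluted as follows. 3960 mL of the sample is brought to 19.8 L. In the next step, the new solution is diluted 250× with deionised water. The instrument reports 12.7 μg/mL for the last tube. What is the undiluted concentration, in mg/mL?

Overall dilution factor = 5 × 250 = 1250.
Original = 12.7 μg/mL × 1250 = 1.59 × 10⁴ μg/mL = 15.9 mg/mL.

15.9 mg/mL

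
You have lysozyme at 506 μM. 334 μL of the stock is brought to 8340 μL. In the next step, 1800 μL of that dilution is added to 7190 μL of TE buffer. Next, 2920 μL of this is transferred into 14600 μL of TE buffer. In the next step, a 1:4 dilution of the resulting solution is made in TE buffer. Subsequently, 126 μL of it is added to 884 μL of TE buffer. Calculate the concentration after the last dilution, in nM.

Overall dilution factor = 24.97 × 4.994 × 6 × 4 × 8.016 = 2.40 × 10⁴.
506 μM / 2.40 × 10⁴ = 0.0211 μM = 21.1 nM.

21.1 nM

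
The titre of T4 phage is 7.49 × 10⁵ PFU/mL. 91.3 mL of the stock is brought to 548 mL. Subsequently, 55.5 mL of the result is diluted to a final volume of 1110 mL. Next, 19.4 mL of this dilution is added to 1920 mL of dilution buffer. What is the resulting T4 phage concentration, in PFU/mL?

62.4 PFU/mL

Overall dilution factor = 6.002 × 20 × 99.97 = 1.20 × 10⁴.
7.49 × 10⁵ PFU/mL / 1.20 × 10⁴ = 62.4 PFU/mL.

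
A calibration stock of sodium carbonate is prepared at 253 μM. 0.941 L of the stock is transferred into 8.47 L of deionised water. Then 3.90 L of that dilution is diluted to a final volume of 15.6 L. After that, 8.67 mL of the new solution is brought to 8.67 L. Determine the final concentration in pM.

Overall dilution factor = 10.00 × 4 × 1000 = 4.00 × 10⁴.
253 μM / 4.00 × 10⁴ = 6.32 × 10⁻³ μM = 6320 pM.

6320 pM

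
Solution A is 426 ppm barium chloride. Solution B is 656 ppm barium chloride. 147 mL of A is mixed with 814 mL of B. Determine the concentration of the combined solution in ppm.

C_mix = (C_A·V_A + C_B·V_B)/(V_A + V_B) = (426×147 + 656×814) / 961.0 = 621 ppm.

621 ppm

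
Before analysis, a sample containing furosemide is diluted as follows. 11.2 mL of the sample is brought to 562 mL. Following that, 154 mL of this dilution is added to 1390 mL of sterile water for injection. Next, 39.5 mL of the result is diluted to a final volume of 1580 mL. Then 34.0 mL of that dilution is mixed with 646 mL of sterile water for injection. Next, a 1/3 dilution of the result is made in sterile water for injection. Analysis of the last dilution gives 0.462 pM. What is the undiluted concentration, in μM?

Overall dilution factor = 50.18 × 10.03 × 40 × 20 × 3 = 1.21 × 10⁶.
Original = 0.462 pM × 1.21 × 10⁶ = 5.58 × 10⁵ pM = 0.558 μM.

0.558 μM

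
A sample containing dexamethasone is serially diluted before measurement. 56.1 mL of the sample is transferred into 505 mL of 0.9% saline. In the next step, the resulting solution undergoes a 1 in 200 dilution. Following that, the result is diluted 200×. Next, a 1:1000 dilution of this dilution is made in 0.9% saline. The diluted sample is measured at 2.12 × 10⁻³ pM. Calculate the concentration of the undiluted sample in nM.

Overall dilution factor = 10.00 × 200 × 200 × 1000 = 4.00 × 10⁸.
Original = 2.12 × 10⁻³ pM × 4.00 × 10⁸ = 8.48 × 10⁵ pM = 848 nM.

848 nM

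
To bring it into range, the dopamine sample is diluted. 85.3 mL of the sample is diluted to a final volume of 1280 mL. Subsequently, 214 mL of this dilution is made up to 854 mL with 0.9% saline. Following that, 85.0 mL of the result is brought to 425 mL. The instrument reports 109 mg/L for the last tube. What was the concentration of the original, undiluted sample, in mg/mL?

32.6 mg/mL

Overall dilution factor = 15.01 × 3.991 × 5 = 299.
Original = 109 mg/L × 299 = 3.26 × 10⁴ mg/L = 32.6 mg/mL.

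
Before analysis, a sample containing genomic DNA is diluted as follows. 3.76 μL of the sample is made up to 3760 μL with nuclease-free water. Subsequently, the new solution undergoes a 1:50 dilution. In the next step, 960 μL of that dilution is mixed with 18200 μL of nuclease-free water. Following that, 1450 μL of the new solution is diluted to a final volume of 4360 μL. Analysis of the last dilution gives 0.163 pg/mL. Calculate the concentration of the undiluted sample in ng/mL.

489 ng/mL

Overall dilution factor = 1000 × 50 × 19.96 × 3.007 = 3.00 × 10⁶.
Original = 0.163 pg/mL × 3.00 × 10⁶ = 4.89 × 10⁵ pg/mL = 489 ng/mL.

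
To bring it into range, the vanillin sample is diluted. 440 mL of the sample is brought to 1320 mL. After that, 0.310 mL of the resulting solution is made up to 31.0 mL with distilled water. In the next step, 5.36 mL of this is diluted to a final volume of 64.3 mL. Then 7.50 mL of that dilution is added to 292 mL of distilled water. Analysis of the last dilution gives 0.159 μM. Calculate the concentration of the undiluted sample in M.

Overall dilution factor = 3 × 100 × 12.00 × 39.93 = 1.44 × 10⁵.
Original = 0.159 μM × 1.44 × 10⁵ = 2.29 × 10⁴ μM = 0.0229 M.

0.0229 M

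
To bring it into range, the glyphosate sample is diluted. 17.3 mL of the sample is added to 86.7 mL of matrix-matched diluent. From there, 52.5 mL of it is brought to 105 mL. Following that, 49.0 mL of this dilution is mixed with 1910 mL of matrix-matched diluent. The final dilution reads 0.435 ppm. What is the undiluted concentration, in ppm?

209 ppm

Overall dilution factor = 6.012 × 2 × 39.98 = 481.
Original = 0.435 ppm × 481 = 209 ppm.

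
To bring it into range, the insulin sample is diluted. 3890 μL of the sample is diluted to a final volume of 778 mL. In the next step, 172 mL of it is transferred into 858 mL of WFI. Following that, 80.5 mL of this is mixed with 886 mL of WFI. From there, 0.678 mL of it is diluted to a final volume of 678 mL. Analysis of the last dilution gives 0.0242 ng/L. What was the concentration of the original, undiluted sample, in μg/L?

348 μg/L

Overall dilution factor = 200 × 5.988 × 12.01 × 1000 = 1.44 × 10⁷.
Original = 0.0242 ng/L × 1.44 × 10⁷ = 3.48 × 10⁵ ng/L = 348 μg/L.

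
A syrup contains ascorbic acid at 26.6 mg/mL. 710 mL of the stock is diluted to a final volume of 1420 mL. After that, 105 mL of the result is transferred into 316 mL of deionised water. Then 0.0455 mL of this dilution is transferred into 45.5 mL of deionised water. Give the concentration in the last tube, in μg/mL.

3.31 μg/mL

Overall dilution factor = 2 × 4.010 × 1001 = 8027.
26.6 mg/mL / 8027 = 3.31 × 10⁻³ mg/mL = 3.31 μg/mL.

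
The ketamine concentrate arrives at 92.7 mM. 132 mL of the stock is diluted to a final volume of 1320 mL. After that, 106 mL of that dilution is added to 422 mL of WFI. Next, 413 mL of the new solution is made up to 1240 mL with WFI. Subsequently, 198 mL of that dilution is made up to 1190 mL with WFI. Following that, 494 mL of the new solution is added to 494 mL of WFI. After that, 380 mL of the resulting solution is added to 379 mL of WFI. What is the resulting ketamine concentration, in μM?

25.8 μM

Overall dilution factor = 10 × 4.981 × 3.002 × 6.010 × 2 × 1.997 = 3591.
92.7 mM / 3591 = 0.0258 mM = 25.8 μM.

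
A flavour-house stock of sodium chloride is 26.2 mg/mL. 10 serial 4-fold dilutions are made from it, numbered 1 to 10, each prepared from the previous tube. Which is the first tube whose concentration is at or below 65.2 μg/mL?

Tube n has concentration 26.2 mg/mL / 4ⁿ.
Need 4ⁿ ≥ 26.2 mg/mL / 65.2 μg/mL = 402, so n ≥ 4.33.
First such tube: n = 5.

tube 5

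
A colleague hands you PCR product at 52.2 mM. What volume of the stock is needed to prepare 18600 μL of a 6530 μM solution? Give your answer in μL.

6530 μM = 6.53 mM.
V₁ = C₂V₂/C₁ = 6.53 × 18600 / 52.2 = 2327 μL.

2330 μL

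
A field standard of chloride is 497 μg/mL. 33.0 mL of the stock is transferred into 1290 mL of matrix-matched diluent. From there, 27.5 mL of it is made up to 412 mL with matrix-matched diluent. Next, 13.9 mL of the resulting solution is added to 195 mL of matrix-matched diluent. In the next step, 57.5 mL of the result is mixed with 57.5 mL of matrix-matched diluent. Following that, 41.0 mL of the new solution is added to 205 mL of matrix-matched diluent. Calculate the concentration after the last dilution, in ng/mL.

Overall dilution factor = 40.09 × 14.98 × 15.03 × 2 × 6 = 1.08 × 10⁵.
497 μg/mL / 1.08 × 10⁵ = 4.59 × 10⁻³ μg/mL = 4.59 ng/mL.

4.59 ng/mL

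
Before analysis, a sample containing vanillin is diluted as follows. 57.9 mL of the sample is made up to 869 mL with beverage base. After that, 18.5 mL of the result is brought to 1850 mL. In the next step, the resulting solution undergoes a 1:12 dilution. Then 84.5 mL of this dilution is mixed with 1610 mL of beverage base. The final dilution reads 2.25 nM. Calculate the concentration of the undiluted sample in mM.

Overall dilution factor = 15.01 × 100 × 12 × 20.05 = 3.61 × 10⁵.
Original = 2.25 nM × 3.61 × 10⁵ = 8.13 × 10⁵ nM = 0.813 mM.

0.813 mM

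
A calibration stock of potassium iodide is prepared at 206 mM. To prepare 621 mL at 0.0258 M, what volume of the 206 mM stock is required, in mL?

0.0258 M = 25.8 mM.
V₁ = C₂V₂/C₁ = 25.8 × 621 / 206 = 77.8 mL.

77.8 mL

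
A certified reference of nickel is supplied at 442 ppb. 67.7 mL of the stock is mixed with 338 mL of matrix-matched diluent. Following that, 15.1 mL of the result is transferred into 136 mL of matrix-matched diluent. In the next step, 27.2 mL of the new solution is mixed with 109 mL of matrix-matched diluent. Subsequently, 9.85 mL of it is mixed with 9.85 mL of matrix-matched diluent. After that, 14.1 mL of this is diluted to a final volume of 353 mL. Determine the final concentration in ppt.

29.4 ppt

Overall dilution factor = 5.993 × 10.01 × 5.007 × 2 × 25.04 = 1.50 × 10⁴.
442 ppb / 1.50 × 10⁴ = 0.0294 ppb = 29.4 ppt.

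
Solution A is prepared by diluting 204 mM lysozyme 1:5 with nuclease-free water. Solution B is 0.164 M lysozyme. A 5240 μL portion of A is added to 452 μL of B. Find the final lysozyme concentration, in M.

0.0506 M

C_A = 204 mM / 5 = 40.8 mM.
C_B = 0.164 M = 164 mM.
C_mix = (C_A·V_A + C_B·V_B)/(V_A + V_B) = (40.8×5240 + 164×452) / 5692 = 50.6 mM = 0.0506 M.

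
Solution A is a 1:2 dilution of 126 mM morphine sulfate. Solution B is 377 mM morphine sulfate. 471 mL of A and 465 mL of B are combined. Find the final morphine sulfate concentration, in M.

0.219 M

C_A = 126 mM / 2 = 63.0 mM.
C_mix = (C_A·V_A + C_B·V_B)/(V_A + V_B) = (63.0×471 + 377×465) / 936.0 = 219 mM = 0.219 M.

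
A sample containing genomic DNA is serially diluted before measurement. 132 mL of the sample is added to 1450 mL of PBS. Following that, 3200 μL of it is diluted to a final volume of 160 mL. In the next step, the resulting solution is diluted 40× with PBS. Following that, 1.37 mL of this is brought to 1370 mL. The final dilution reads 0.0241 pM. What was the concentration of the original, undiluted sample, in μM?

0.578 μM

Overall dilution factor = 11.98 × 50 × 40 × 1000 = 2.40 × 10⁷.
Original = 0.0241 pM × 2.40 × 10⁷ = 5.78 × 10⁵ pM = 0.578 μM.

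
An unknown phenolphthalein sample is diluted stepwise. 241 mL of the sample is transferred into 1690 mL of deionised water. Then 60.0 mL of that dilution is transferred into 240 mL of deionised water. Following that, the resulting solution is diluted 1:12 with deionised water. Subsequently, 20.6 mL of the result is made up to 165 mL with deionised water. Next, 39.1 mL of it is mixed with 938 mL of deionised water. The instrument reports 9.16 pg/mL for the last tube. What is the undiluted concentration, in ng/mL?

Overall dilution factor = 8.012 × 5 × 12 × 8.010 × 24.99 = 9.62 × 10⁴.
Original = 9.16 pg/mL × 9.62 × 10⁴ = 8.81 × 10⁵ pg/mL = 881 ng/mL.

881 ng/mL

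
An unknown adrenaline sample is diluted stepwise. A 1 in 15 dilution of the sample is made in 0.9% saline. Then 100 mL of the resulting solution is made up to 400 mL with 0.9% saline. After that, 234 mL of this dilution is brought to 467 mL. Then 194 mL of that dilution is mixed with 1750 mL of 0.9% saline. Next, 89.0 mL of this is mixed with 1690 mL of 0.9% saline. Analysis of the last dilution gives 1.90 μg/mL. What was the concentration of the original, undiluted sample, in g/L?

45.6 g/L

Overall dilution factor = 15 × 4 × 1.996 × 10.02 × 19.99 = 2.40 × 10⁴.
Original = 1.90 μg/mL × 2.40 × 10⁴ = 4.56 × 10⁴ μg/mL = 45.6 g/L.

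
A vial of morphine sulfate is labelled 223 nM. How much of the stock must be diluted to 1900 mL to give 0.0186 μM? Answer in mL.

0.0186 μM = 18.6 nM.
V₁ = C₂V₂/C₁ = 18.6 × 1900 / 223 = 158 mL.

158 mL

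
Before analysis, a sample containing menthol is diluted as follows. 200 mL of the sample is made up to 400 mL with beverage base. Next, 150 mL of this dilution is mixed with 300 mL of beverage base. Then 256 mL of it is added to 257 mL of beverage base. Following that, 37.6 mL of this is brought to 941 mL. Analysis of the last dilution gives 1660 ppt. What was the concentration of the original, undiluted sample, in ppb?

500 ppb

Overall dilution factor = 2 × 3 × 2.004 × 25.03 = 301.
Original = 1660 ppt × 301 = 5.00 × 10⁵ ppt = 500 ppb.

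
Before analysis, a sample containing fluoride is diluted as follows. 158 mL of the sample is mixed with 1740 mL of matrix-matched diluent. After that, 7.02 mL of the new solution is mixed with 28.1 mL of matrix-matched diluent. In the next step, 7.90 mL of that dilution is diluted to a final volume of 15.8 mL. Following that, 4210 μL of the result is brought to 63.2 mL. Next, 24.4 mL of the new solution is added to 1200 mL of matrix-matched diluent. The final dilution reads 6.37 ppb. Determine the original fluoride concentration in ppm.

577 ppm

Overall dilution factor = 12.01 × 5.003 × 2 × 15.01 × 50.18 = 9.05 × 10⁴.
Original = 6.37 ppb × 9.05 × 10⁴ = 5.77 × 10⁵ ppb = 577 ppm.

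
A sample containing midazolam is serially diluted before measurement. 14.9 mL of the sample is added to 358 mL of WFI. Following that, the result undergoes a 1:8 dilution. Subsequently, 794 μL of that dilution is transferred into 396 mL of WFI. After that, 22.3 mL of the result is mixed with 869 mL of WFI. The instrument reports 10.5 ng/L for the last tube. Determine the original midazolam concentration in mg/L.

42.0 mg/L

Overall dilution factor = 25.03 × 8 × 499.7 × 39.97 = 4.00 × 10⁶.
Original = 10.5 ng/L × 4.00 × 10⁶ = 4.20 × 10⁷ ng/L = 42.0 mg/L.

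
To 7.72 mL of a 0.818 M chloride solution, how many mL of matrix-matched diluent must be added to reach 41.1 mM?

41.1 mM = 0.0411 M.
V₂ = C₁V₁/C₂ = 0.818 × 7.72 / 0.0411 = 154 mL.
Diluent to add = V₂ − V₁ = 154 − 7.72 = 146 mL.

146 mL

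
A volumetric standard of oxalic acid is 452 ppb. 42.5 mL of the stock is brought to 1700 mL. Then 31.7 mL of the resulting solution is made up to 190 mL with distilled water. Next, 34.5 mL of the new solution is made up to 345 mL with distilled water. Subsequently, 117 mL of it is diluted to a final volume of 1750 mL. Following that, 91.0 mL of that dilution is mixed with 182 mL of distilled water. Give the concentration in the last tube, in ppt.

Overall dilution factor = 40 × 5.994 × 10 × 14.96 × 3 = 1.08 × 10⁵.
452 ppb / 1.08 × 10⁵ = 4.20 × 10⁻³ ppb = 4.20 ppt.

4.20 ppt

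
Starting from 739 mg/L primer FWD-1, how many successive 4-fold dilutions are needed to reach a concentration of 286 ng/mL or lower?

Need 4ⁿ ≥ 2584, so n ≥ log(2584)/log(4) = 5.67.
Minimum whole steps: n = 6.

6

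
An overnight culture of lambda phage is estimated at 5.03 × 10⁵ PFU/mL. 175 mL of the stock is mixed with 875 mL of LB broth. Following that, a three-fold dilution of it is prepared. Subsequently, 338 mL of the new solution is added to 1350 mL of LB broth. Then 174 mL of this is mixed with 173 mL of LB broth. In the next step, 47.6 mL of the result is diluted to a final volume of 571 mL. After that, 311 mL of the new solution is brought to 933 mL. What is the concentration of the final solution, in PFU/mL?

Overall dilution factor = 6 × 3 × 4.994 × 1.994 × 12.00 × 3 = 6451.
5.03 × 10⁵ PFU/mL / 6451 = 78.0 PFU/mL.

78.0 PFU/mL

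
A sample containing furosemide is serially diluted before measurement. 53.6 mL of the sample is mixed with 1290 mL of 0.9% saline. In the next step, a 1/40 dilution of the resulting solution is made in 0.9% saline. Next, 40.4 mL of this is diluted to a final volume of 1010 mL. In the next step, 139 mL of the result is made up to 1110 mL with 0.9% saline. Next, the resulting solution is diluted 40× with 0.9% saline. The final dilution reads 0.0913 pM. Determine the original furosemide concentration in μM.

Overall dilution factor = 25.07 × 40 × 25 × 7.986 × 40 = 8.01 × 10⁶.
Original = 0.0913 pM × 8.01 × 10⁶ = 7.31 × 10⁵ pM = 0.731 μM.

0.731 μM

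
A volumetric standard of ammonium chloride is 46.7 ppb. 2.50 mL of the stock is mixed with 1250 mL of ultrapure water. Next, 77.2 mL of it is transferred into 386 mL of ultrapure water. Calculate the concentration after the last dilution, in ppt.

15.5 ppt

Overall dilution factor = 501 × 6 = 3006.
46.7 ppb / 3006 = 0.0155 ppb = 15.5 ppt.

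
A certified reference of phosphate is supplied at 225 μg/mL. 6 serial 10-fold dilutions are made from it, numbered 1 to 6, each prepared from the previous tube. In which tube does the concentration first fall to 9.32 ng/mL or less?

tube 5

Tube n has concentration 225 μg/mL / 10ⁿ.
Need 10ⁿ ≥ 225 μg/mL / 9.32 ng/mL = 2.41 × 10⁴, so n ≥ 4.38.
First such tube: n = 5.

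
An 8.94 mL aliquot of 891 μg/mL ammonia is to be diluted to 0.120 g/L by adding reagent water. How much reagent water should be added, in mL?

57.4 mL

0.120 g/L = 120 μg/mL.
V₂ = C₁V₁/C₂ = 891 × 8.94 / 120 = 66.4 mL.
Diluent to add = V₂ − V₁ = 66.4 − 8.94 = 57.4 mL.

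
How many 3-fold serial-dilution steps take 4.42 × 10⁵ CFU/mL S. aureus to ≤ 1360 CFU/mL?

Need 3ⁿ ≥ 325, so n ≥ log(325)/log(3) = 5.26.
Minimum whole steps: n = 6.

6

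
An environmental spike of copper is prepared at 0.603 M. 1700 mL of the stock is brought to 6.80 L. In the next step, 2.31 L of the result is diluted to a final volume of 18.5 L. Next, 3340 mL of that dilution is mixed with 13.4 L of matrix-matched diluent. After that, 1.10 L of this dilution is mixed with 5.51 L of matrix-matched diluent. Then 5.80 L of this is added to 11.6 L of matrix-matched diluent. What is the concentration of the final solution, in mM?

Overall dilution factor = 4 × 8.009 × 5.012 × 6.009 × 3 = 2894.
0.603 M / 2894 = 2.08 × 10⁻⁴ M = 0.208 mM.

0.208 mM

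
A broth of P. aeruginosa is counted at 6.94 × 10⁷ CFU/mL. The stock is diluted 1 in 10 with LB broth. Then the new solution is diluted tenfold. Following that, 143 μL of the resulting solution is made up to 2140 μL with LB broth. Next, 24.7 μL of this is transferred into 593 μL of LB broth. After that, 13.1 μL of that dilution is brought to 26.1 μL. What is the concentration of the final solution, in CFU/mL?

931 CFU/mL

Overall dilution factor = 10 × 10 × 14.97 × 25.01 × 1.992 = 7.46 × 10⁴.
6.94 × 10⁷ CFU/mL / 7.46 × 10⁴ = 931 CFU/mL.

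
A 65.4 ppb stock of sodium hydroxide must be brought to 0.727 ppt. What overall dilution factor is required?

9.00 × 10⁴

Factor = C₀/C_target = 65.4 ppb / 0.727 ppt = 9.00 × 10⁴.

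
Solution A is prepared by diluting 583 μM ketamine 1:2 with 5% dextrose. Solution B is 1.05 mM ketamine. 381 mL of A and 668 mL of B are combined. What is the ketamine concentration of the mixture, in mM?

0.775 mM

C_A = 583 μM / 2 = 292 μM.
C_B = 1.05 mM = 1050 μM.
C_mix = (C_A·V_A + C_B·V_B)/(V_A + V_B) = (292×381 + 1050×668) / 1049 = 775 μM = 0.775 mM.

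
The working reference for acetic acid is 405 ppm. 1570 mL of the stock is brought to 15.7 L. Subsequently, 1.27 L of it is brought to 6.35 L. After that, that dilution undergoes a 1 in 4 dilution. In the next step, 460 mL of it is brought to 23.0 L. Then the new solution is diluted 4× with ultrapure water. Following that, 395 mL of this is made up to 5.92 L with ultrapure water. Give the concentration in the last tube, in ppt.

676 ppt

Overall dilution factor = 10 × 5 × 4 × 50 × 4 × 14.99 = 5.99 × 10⁵.
405 ppm / 5.99 × 10⁵ = 6.76 × 10⁻⁴ ppm = 676 ppt.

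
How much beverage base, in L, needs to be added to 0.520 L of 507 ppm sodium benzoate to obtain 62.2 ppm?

3.72 L

V₂ = C₁V₁/C₂ = 507 × 0.520 / 62.2 = 4.24 L.
Diluent to add = V₂ − V₁ = 4.24 − 0.520 = 3.72 L.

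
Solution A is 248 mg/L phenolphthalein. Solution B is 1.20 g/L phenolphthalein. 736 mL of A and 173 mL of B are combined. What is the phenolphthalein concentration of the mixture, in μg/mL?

C_B = 1.20 g/L = 1200 mg/L.
C_mix = (C_A·V_A + C_B·V_B)/(V_A + V_B) = (248×736 + 1200×173) / 909.0 = 429 mg/L = 429 μg/mL.

429 μg/mL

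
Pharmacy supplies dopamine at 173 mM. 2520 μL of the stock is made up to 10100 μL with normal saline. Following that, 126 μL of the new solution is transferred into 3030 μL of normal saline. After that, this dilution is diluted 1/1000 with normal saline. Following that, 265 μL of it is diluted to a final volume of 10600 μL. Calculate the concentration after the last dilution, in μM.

0.0431 μM

Overall dilution factor = 4.008 × 25.05 × 1000 × 40 = 4.02 × 10⁶.
173 mM / 4.02 × 10⁶ = 4.31 × 10⁻⁵ mM = 0.0431 μM.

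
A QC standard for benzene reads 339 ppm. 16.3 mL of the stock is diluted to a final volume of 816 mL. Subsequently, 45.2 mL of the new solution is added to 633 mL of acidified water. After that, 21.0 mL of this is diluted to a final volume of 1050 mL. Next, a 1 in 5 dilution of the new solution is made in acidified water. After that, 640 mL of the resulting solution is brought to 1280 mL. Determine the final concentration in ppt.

903 ppt

Overall dilution factor = 50.06 × 15.00 × 50 × 5 × 2 = 3.76 × 10⁵.
339 ppm / 3.76 × 10⁵ = 9.03 × 10⁻⁴ ppm = 903 ppt.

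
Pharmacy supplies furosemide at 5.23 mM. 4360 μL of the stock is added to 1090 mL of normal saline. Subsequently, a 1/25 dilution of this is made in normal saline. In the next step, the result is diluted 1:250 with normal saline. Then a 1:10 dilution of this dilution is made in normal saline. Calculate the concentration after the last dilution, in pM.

Overall dilution factor = 251 × 25 × 250 × 10 = 1.57 × 10⁷.
5.23 mM / 1.57 × 10⁷ = 3.33 × 10⁻⁷ mM = 333 pM.

333 pM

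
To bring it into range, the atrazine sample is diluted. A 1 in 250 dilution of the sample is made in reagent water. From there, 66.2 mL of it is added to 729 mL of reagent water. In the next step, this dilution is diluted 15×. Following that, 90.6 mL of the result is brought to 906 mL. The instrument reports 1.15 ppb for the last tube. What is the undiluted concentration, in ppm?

518 ppm

Overall dilution factor = 250 × 12.01 × 15 × 10 = 4.50 × 10⁵.
Original = 1.15 ppb × 4.50 × 10⁵ = 5.18 × 10⁵ ppb = 518 ppm.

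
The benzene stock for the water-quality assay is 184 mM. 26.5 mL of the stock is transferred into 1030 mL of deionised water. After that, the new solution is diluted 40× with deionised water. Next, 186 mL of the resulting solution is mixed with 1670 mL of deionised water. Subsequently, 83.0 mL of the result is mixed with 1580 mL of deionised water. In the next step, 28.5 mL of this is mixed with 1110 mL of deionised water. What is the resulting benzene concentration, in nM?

14.4 nM

Overall dilution factor = 39.87 × 40 × 9.978 × 20.04 × 39.95 = 1.27 × 10⁷.
184 mM / 1.27 × 10⁷ = 1.44 × 10⁻⁵ mM = 14.4 nM.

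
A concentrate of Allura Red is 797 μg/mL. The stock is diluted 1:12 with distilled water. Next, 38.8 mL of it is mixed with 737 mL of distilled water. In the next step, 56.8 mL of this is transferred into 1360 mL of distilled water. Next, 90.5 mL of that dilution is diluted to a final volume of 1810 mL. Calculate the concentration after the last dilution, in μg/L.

Overall dilution factor = 12 × 19.99 × 24.94 × 20 = 1.20 × 10⁵.
797 μg/mL / 1.20 × 10⁵ = 6.66 × 10⁻³ μg/mL = 6.66 μg/L.

6.66 μg/L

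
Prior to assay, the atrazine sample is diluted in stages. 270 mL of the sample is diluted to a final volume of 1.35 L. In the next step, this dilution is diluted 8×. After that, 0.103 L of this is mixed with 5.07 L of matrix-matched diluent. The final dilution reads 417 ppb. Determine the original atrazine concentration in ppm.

838 ppm

Overall dilution factor = 5 × 8 × 50.22 = 2009.
Original = 417 ppb × 2009 = 8.38 × 10⁵ ppb = 838 ppm.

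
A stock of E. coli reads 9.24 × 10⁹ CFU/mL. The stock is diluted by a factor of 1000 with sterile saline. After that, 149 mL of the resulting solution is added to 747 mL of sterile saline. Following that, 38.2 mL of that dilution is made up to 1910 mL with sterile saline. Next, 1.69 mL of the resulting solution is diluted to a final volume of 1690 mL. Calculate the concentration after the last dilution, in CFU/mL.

Overall dilution factor = 1000 × 6.013 × 50 × 1000 = 3.01 × 10⁸.
9.24 × 10⁹ CFU/mL / 3.01 × 10⁸ = 30.7 CFU/mL.

30.7 CFU/mL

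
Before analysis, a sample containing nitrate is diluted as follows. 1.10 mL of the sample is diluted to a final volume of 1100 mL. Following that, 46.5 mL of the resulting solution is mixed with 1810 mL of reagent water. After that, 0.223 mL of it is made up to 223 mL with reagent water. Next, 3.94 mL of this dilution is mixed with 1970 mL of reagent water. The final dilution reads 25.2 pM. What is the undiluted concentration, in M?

Overall dilution factor = 1000 × 39.92 × 1000 × 501 = 2.00 × 10¹⁰.
Original = 25.2 pM × 2.00 × 10¹⁰ = 5.04 × 10¹¹ pM = 0.504 M.

0.504 M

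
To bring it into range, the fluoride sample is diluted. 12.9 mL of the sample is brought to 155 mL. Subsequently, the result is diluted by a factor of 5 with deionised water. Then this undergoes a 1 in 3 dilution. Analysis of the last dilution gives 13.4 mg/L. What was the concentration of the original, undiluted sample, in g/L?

Overall dilution factor = 12.02 × 5 × 3 = 180.
Original = 13.4 mg/L × 180 = 2415 mg/L = 2.42 g/L.

2.42 g/L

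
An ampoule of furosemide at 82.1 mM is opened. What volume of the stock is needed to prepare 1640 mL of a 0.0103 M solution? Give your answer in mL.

206 mL

0.0103 M = 10.3 mM.
V₁ = C₂V₂/C₁ = 10.3 × 1640 / 82.1 = 206 mL.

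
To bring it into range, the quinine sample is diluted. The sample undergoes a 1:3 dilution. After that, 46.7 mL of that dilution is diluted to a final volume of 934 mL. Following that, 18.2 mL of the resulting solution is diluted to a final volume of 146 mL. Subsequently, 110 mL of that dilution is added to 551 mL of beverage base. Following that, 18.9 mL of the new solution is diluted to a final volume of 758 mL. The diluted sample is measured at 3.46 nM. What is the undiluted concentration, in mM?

0.401 mM

Overall dilution factor = 3 × 20 × 8.022 × 6.009 × 40.11 = 1.16 × 10⁵.
Original = 3.46 nM × 1.16 × 10⁵ = 4.01 × 10⁵ nM = 0.401 mM.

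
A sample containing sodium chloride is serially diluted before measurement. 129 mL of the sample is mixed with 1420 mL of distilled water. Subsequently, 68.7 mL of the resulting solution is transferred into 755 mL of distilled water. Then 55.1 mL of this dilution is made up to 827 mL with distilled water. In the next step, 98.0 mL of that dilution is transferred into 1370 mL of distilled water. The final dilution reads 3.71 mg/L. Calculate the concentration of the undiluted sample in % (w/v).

12.0 % (w/v)

Overall dilution factor = 12.01 × 11.99 × 15.01 × 14.98 = 3.24 × 10⁴.
Original = 3.71 mg/L × 3.24 × 10⁴ = 1.20 × 10⁵ mg/L = 12.0 % (w/v).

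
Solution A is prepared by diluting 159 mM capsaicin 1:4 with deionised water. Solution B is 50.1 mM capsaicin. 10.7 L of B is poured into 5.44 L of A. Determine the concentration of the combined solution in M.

0.0466 M

C_A = 159 mM / 4 = 39.8 mM.
C_mix = (C_A·V_A + C_B·V_B)/(V_A + V_B) = (39.8×5.44 + 50.1×10.7) / 16.14 = 46.6 mM = 0.0466 M.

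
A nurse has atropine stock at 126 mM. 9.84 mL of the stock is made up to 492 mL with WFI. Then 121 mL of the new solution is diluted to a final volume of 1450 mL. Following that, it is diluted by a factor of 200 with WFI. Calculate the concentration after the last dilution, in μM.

1.05 μM

Overall dilution factor = 50 × 11.98 × 200 = 1.20 × 10⁵.
126 mM / 1.20 × 10⁵ = 1.05 × 10⁻³ mM = 1.05 μM.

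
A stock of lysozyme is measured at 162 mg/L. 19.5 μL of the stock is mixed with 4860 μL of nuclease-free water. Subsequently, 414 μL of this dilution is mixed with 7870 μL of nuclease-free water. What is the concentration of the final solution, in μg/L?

Overall dilution factor = 250.2 × 20.01 = 5007.
162 mg/L / 5007 = 0.0324 mg/L = 32.4 μg/L.

32.4 μg/L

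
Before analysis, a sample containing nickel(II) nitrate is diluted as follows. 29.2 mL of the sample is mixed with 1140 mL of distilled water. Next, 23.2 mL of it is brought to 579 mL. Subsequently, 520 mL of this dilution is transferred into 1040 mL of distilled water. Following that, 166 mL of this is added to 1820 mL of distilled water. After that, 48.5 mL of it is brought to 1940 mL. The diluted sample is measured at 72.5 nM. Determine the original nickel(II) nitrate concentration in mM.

104 mM

Overall dilution factor = 40.04 × 24.96 × 3 × 11.96 × 40 = 1.43 × 10⁶.
Original = 72.5 nM × 1.43 × 10⁶ = 1.04 × 10⁸ nM = 104 mM.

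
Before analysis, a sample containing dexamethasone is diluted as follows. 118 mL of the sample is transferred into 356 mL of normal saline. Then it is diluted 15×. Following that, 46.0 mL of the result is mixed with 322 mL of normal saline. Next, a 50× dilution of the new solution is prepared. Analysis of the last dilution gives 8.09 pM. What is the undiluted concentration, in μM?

0.195 μM

Overall dilution factor = 4.017 × 15 × 8 × 50 = 2.41 × 10⁴.
Original = 8.09 pM × 2.41 × 10⁴ = 1.95 × 10⁵ pM = 0.195 μM.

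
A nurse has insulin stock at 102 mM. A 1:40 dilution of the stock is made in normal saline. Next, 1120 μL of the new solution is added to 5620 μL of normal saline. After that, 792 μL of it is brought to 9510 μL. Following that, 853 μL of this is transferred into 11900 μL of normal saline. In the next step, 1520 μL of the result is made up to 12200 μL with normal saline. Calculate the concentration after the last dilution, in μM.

Overall dilution factor = 40 × 6.018 × 12.01 × 14.95 × 8.026 = 3.47 × 10⁵.
102 mM / 3.47 × 10⁵ = 2.94 × 10⁻⁴ mM = 0.294 μM.

0.294 μM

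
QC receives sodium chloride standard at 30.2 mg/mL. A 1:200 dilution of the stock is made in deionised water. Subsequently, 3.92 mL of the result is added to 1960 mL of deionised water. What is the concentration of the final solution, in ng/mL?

Overall dilution factor = 200 × 501 = 1.00 × 10⁵.
30.2 mg/mL / 1.00 × 10⁵ = 3.01 × 10⁻⁴ mg/mL = 301 ng/mL.

301 ng/mL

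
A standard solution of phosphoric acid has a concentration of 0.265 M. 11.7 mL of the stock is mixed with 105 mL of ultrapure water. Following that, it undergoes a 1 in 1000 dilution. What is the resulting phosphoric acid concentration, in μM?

Overall dilution factor = 9.974 × 1000 = 9974.
0.265 M / 9974 = 2.66 × 10⁻⁵ M = 26.6 μM.

26.6 μM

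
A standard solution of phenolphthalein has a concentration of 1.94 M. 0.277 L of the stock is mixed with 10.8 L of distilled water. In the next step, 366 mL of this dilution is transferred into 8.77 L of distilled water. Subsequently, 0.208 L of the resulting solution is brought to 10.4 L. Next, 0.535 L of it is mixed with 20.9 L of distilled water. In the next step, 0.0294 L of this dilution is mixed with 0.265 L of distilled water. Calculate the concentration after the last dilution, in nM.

Overall dilution factor = 39.99 × 24.96 × 50 × 40.07 × 10.01 = 2.00 × 10⁷.
1.94 M / 2.00 × 10⁷ = 9.69 × 10⁻⁸ M = 96.9 nM.

96.9 nM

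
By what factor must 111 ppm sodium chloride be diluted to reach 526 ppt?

Factor = C₀/C_target = 111 ppm / 526 ppt = 2.11 × 10⁵.

2.11 × 10⁵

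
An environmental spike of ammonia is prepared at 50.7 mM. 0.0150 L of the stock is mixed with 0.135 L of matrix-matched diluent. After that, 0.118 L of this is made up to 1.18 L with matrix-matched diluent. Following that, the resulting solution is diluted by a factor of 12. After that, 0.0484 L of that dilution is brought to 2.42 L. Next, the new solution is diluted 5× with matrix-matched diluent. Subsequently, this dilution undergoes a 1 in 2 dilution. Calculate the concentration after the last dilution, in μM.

0.0845 μM

Overall dilution factor = 10 × 10 × 12 × 50 × 5 × 2 = 6.00 × 10⁵.
50.7 mM / 6.00 × 10⁵ = 8.45 × 10⁻⁵ mM = 0.0845 μM.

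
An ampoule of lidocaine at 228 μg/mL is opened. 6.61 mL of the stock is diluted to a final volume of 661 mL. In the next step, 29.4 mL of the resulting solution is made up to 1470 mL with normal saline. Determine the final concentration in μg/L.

45.6 μg/L

Overall dilution factor = 100 × 50 = 5000.
228 μg/mL / 5000 = 0.0456 μg/mL = 45.6 μg/L.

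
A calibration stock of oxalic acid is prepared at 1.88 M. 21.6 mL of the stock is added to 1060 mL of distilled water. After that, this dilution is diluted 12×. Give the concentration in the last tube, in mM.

Overall dilution factor = 50.07 × 12 = 601.
1.88 M / 601 = 3.13 × 10⁻³ M = 3.13 mM.

3.13 mM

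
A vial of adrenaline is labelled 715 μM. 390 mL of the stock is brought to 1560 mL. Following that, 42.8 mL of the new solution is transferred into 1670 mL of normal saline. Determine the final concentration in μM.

4.47 μM

Overall dilution factor = 4 × 40.02 = 160.
715 μM / 160 = 4.47 μM.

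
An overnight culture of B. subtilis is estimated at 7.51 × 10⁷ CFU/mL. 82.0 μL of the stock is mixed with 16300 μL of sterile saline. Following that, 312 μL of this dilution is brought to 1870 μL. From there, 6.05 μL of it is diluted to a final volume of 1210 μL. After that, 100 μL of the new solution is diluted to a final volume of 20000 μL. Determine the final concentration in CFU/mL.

Overall dilution factor = 199.8 × 5.994 × 200 × 200 = 4.79 × 10⁷.
7.51 × 10⁷ CFU/mL / 4.79 × 10⁷ = 1.57 CFU/mL.

1.57 CFU/mL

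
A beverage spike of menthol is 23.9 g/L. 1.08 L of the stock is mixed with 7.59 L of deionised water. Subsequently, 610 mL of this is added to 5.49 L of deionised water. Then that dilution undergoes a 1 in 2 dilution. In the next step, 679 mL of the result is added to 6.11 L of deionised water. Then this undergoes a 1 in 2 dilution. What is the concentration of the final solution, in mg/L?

7.44 mg/L

Overall dilution factor = 8.028 × 10 × 2 × 9.999 × 2 = 3211.
23.9 g/L / 3211 = 7.44 × 10⁻³ g/L = 7.44 mg/L.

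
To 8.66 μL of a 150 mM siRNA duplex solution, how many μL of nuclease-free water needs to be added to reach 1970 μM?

1970 μM = 1.97 mM.
V₂ = C₁V₁/C₂ = 150 × 8.66 / 1.97 = 659 μL.
Diluent to add = V₂ − V₁ = 659 − 8.66 = 651 μL.

651 μL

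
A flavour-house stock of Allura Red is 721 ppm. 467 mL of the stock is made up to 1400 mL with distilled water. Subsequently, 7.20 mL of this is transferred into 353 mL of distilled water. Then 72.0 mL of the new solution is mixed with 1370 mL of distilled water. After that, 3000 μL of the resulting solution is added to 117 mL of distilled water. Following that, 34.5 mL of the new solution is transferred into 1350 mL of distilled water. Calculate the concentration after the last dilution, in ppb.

Overall dilution factor = 2.998 × 50.03 × 20.03 × 40 × 40.13 = 4.82 × 10⁶.
721 ppm / 4.82 × 10⁶ = 1.50 × 10⁻⁴ ppm = 0.150 ppb.

0.150 ppb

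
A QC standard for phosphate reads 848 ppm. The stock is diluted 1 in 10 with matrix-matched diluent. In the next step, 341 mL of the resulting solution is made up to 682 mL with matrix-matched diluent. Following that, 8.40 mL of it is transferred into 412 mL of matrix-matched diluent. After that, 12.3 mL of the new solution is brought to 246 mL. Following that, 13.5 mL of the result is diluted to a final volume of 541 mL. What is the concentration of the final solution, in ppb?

Overall dilution factor = 10 × 2 × 50.05 × 20 × 40.07 = 8.02 × 10⁵.
848 ppm / 8.02 × 10⁵ = 1.06 × 10⁻³ ppm = 1.06 ppb.

1.06 ppb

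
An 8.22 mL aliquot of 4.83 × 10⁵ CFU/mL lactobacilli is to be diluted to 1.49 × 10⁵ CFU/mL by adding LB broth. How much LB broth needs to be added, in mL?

V₂ = C₁V₁/C₂ = 4.83 × 10⁵ × 8.22 / 1.49 × 10⁵ = 26.6 mL.
Diluent to add = V₂ − V₁ = 26.6 − 8.22 = 18.4 mL.

18.4 mL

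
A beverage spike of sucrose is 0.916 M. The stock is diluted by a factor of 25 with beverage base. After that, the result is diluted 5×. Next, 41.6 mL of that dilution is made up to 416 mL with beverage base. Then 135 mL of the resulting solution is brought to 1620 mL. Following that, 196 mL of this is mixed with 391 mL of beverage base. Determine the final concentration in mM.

0.0204 mM

Overall dilution factor = 25 × 5 × 10 × 12 × 2.995 = 4.49 × 10⁴.
0.916 M / 4.49 × 10⁴ = 2.04 × 10⁻⁵ M = 0.0204 mM.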